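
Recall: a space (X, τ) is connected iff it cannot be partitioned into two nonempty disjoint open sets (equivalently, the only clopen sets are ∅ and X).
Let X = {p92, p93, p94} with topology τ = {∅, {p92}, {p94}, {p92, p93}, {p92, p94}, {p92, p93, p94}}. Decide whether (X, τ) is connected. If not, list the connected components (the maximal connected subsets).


(X, τ) is disconnected; components = [{p94}, {p92, p93}].

Find clopen sets (U ∈ τ with X ∖ U ∈ τ):
  U = ∅, X ∖ U = {p92, p93, p94} — both open, so U is clopen.
  U = {p94}, X ∖ U = {p92, p93} — both open, so U is clopen.
  U = {p92, p93}, X ∖ U = {p94} — both open, so U is clopen.
  U = {p92, p93, p94}, X ∖ U = ∅ — both open, so U is clopen.
Nontrivial clopen(s) exist: e.g. {p94}. So (X, τ) is disconnected.
Compute connected components by grouping points that agree on all clopens:
  component: {p94}
  component: {p92, p93}


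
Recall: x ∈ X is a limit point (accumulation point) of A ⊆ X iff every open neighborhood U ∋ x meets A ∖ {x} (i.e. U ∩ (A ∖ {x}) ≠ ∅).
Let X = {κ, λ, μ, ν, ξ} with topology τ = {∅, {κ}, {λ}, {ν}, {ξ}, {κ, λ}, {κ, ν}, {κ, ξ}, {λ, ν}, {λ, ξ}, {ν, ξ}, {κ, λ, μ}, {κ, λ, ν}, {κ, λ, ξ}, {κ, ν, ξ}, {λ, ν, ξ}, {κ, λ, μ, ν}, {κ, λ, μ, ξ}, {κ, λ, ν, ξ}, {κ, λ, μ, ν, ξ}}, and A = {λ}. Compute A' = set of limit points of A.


A' = {μ}

For each x ∈ X, list the open sets U ∈ τ with x ∈ U, then check whether U ∩ (A ∖ {x}) ≠ ∅ for every such U.
  x = κ: open {κ} ∋ x has {κ} ∩ (A ∖ {κ}) = ∅, so x is NOT a limit point.
  x = λ: open {λ} ∋ x has {λ} ∩ (A ∖ {λ}) = ∅, so x is NOT a limit point.
  x = μ: opens ∋ x are {κ, λ, μ}, {κ, λ, μ, ν}, {κ, λ, μ, ξ}, {κ, λ, μ, ν, ξ}; each meets A ∖ {μ}, so x IS a limit point.
  x = ν: open {ν} ∋ x has {ν} ∩ (A ∖ {ν}) = ∅, so x is NOT a limit point.
  x = ξ: open {ξ} ∋ x has {ξ} ∩ (A ∖ {ξ}) = ∅, so x is NOT a limit point.
Collecting: A' = {μ}.


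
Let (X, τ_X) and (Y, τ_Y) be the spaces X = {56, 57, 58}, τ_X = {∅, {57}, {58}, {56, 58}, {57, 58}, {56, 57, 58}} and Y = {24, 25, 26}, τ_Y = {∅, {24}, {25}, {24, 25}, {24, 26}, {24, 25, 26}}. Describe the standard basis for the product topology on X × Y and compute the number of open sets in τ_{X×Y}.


Basis B = {∅ × ∅, {57} × {24}, {57} × {25}, {58} × {24}, {58} × {25}, {56, 58} × {24}, {56, 58} × {25}, {57} × {24, 25}, {57} × {24, 26}, {57, 58} × {24}, {57, 58} × {25}, {58} × {24, 25}, {58} × {24, 26}, {56, 57, 58} × {24}, {56, 57, 58} × {25}, {57} × {24, 25, 26}, {58} × {24, 25, 26}, {56, 58} × {24, 25}, {56, 58} × {24, 26}, {57, 58} × {24, 25}, {57, 58} × {24, 26}, {56, 58} × {24, 25, 26}, {56, 57, 58} × {24, 25}, {56, 57, 58} × {24, 26}, {57, 58} × {24, 25, 26}, {56, 57, 58} × {24, 25, 26}}; |τ_{X×Y}| = 108.

Enumerate products U × V with U ∈ τ_X, V ∈ τ_Y (deduplicated):
  ∅ × ∅ = {} (∅)
  {57} × {24} = {(57,24)}
  {57} × {25} = {(57,25)}
  {58} × {24} = {(58,24)}
  {58} × {25} = {(58,25)}
  {56, 58} × {24} = {(56,24), (58,24)}
  {56, 58} × {25} = {(56,25), (58,25)}
  {57} × {24, 25} = {(57,24), (57,25)}
  {57} × {24, 26} = {(57,24), (57,26)}
  {57, 58} × {24} = {(57,24), (58,24)}
  {57, 58} × {25} = {(57,25), (58,25)}
  {58} × {24, 25} = {(58,24), (58,25)}
  {58} × {24, 26} = {(58,24), (58,26)}
  {56, 57, 58} × {24} = {(56,24), (57,24), (58,24)}
  {56, 57, 58} × {25} = {(56,25), (57,25), (58,25)}
  {57} × {24, 25, 26} = {(57,24), (57,25), (57,26)}
  {58} × {24, 25, 26} = {(58,24), (58,25), (58,26)}
  {56, 58} × {24, 25} = {(56,24), (56,25), (58,24), (58,25)}
  {56, 58} × {24, 26} = {(56,24), (56,26), (58,24), (58,26)}
  {57, 58} × {24, 25} = {(57,24), (57,25), (58,24), (58,25)}
  {57, 58} × {24, 26} = {(57,24), (57,26), (58,24), (58,26)}
  {56, 58} × {24, 25, 26} = {(56,24), (56,25), (56,26), (58,24), (58,25), (58,26)}
  {56, 57, 58} × {24, 25} = {(56,24), (56,25), (57,24), (57,25), (58,24), (58,25)}
  {56, 57, 58} × {24, 26} = {(56,24), (56,26), (57,24), (57,26), (58,24), (58,26)}
  {57, 58} × {24, 25, 26} = {(57,24), (57,25), (57,26), (58,24), (58,25), (58,26)}
  {56, 57, 58} × {24, 25, 26} = {(56,24), (56,25), (56,26), (57,24), (57,25), (57,26), (58,24), (58,25), (58,26)}
These 26 distinct sets form the basis B.
Close under arbitrary unions to get τ_{X×Y}; counting gives |τ_{X×Y}| = 108.


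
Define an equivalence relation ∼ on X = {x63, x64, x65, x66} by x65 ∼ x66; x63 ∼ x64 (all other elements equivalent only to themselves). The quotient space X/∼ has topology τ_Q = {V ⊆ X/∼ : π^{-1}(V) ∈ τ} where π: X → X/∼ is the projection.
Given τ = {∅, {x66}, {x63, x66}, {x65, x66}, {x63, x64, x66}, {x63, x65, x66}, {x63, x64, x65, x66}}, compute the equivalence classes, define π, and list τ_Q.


X/∼ = {[x63=x64], [x65=x66]}; |τ_Q| = 3.

Equivalence classes: [x63=x64], [x65=x66].
Quotient map π: X → X/∼ sends x63 ↦ [x63=x64], x64 ↦ [x63=x64], x65 ↦ [x65=x66], x66 ↦ [x65=x66].
For each subset V ⊆ X/∼, compute π^{-1}(V) ⊆ X and check whether π^{-1}(V) ∈ τ. V is open in τ_Q iff π^{-1}(V) ∈ τ.
  V = {}: π^{-1}(V) = ∅ ∈ τ ✓.
  V = {[x63=x64]}: π^{-1}(V) = {x63, x64} ∉ τ ✗.
  V = {[x65=x66]}: π^{-1}(V) = {x65, x66} ∈ τ ✓.
  V = {[x63=x64], [x65=x66]}: π^{-1}(V) = {x63, x64, x65, x66} ∈ τ ✓.
Open sets in the quotient: τ_Q = {{}, {[x65=x66]}, {[x63=x64], [x65=x66]}} (3 elements).


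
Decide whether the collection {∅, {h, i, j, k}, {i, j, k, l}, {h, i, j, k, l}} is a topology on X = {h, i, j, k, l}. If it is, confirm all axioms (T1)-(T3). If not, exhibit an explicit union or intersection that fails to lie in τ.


τ is NOT a topology on X.

Axiom (T1): ∅ ∈ τ? Yes; X ∈ τ? Yes.
Axiom (T2/T3): check pairwise unions and intersections of members of τ.
Counterexample for (T3): {h, i, j, k} ∩ {i, j, k, l} = {i, j, k} ∉ τ. Therefore τ is NOT a topology.


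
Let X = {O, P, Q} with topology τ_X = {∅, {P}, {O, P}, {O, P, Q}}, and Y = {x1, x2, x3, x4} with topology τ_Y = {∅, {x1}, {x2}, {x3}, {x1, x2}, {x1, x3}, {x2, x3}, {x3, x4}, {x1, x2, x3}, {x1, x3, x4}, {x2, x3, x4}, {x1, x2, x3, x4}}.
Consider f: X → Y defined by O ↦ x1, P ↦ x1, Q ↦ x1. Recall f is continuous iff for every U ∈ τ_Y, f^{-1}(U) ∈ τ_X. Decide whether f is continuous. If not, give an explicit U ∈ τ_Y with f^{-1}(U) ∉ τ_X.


f IS continuous.

Compute f^{-1}(U) for each U ∈ τ_Y:
  U = ∅: f^{-1}(U) = ∅ ∈ τ_X ✓.
  U = {x1}: f^{-1}(U) = {O, P, Q} ∈ τ_X ✓.
  U = {x2}: f^{-1}(U) = ∅ ∈ τ_X ✓.
  U = {x3}: f^{-1}(U) = ∅ ∈ τ_X ✓.
  U = {x1, x2}: f^{-1}(U) = {O, P, Q} ∈ τ_X ✓.
  U = {x1, x3}: f^{-1}(U) = {O, P, Q} ∈ τ_X ✓.
  U = {x2, x3}: f^{-1}(U) = ∅ ∈ τ_X ✓.
  U = {x3, x4}: f^{-1}(U) = ∅ ∈ τ_X ✓.
  U = {x1, x2, x3}: f^{-1}(U) = {O, P, Q} ∈ τ_X ✓.
  U = {x1, x3, x4}: f^{-1}(U) = {O, P, Q} ∈ τ_X ✓.
  U = {x2, x3, x4}: f^{-1}(U) = ∅ ∈ τ_X ✓.
  U = {x1, x2, x3, x4}: f^{-1}(U) = {O, P, Q} ∈ τ_X ✓.
Every preimage lies in τ_X, so f IS continuous.


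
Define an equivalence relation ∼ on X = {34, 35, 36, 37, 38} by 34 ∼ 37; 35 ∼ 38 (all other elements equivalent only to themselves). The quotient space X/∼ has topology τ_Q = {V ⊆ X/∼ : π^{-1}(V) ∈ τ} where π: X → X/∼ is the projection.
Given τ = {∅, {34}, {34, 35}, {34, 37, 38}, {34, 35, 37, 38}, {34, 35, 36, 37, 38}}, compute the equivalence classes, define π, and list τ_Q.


X/∼ = {[34=37], [35=38], [36]}; |τ_Q| = 3.

Equivalence classes: [34=37], [35=38], [36].
Quotient map π: X → X/∼ sends 34 ↦ [34=37], 35 ↦ [35=38], 36 ↦ [36], 37 ↦ [34=37], 38 ↦ [35=38].
For each subset V ⊆ X/∼, compute π^{-1}(V) ⊆ X and check whether π^{-1}(V) ∈ τ. V is open in τ_Q iff π^{-1}(V) ∈ τ.
  V = {}: π^{-1}(V) = ∅ ∈ τ ✓.
  V = {[34=37]}: π^{-1}(V) = {34, 37} ∉ τ ✗.
  V = {[35=38]}: π^{-1}(V) = {35, 38} ∉ τ ✗.
  V = {[34=37], [35=38]}: π^{-1}(V) = {34, 35, 37, 38} ∈ τ ✓.
  V = {[36]}: π^{-1}(V) = {36} ∉ τ ✗.
  V = {[34=37], [36]}: π^{-1}(V) = {34, 36, 37} ∉ τ ✗.
  V = {[35=38], [36]}: π^{-1}(V) = {35, 36, 38} ∉ τ ✗.
  V = {[34=37], [35=38], [36]}: π^{-1}(V) = {34, 35, 36, 37, 38} ∈ τ ✓.
Open sets in the quotient: τ_Q = {{}, {[34=37], [35=38]}, {[34=37], [35=38], [36]}} (3 elements).


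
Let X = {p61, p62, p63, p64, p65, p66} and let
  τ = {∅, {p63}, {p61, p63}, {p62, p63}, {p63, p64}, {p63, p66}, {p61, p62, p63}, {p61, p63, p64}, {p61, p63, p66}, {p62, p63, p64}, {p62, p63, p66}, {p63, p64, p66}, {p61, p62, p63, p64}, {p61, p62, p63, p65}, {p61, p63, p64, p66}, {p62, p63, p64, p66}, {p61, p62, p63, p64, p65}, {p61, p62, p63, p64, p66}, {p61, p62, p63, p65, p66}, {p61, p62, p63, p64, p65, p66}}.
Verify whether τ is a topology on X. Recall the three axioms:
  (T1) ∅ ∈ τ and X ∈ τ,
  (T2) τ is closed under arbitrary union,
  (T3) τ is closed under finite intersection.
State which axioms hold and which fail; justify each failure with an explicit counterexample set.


τ is NOT a topology on X.

Axiom (T1): ∅ ∈ τ? Yes; X ∈ τ? Yes.
Axiom (T2/T3): check pairwise unions and intersections of members of τ.
Counterexample for (T2): {p61, p63} ∪ {p62, p63, p66} = {p61, p62, p63, p66} ∉ τ. Therefore τ is NOT a topology.


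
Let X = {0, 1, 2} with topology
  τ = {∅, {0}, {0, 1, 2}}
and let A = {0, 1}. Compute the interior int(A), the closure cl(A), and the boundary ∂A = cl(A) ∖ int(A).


int(A) = {0}, cl(A) = {0, 1, 2}, ∂A = {1, 2}.

Closed sets in (X, τ) are complements of opens:
  closed(X, τ) = {∅, {1, 2}, {0, 1, 2}}.
int(A) = ⋃ {U ∈ τ : U ⊆ A}. Opens contained in A: ∅, {0}.
Taking the union of these: int(A) = {0}.
cl(A) = ⋂ {C closed : A ⊆ C}. Closed sets containing A: {0, 1, 2}.
Intersecting these: cl(A) = {0, 1, 2}.
∂A = cl(A) ∖ int(A) = {0, 1, 2} ∖ {0} = {1, 2}.


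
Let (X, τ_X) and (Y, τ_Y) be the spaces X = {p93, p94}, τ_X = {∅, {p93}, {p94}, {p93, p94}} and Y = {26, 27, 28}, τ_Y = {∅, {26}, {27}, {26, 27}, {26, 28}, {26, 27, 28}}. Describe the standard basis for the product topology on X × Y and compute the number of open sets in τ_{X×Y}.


Basis B = {∅ × ∅, {p93} × {26}, {p93} × {27}, {p94} × {26}, {p94} × {27}, {p93} × {26, 27}, {p93} × {26, 28}, {p93, p94} × {26}, {p93, p94} × {27}, {p94} × {26, 27}, {p94} × {26, 28}, {p93} × {26, 27, 28}, {p94} × {26, 27, 28}, {p93, p94} × {26, 27}, {p93, p94} × {26, 28}, {p93, p94} × {26, 27, 28}}; |τ_{X×Y}| = 36.

Enumerate products U × V with U ∈ τ_X, V ∈ τ_Y (deduplicated):
  ∅ × ∅ = {} (∅)
  {p93} × {26} = {(p93,26)}
  {p93} × {27} = {(p93,27)}
  {p94} × {26} = {(p94,26)}
  {p94} × {27} = {(p94,27)}
  {p93} × {26, 27} = {(p93,26), (p93,27)}
  {p93} × {26, 28} = {(p93,26), (p93,28)}
  {p93, p94} × {26} = {(p93,26), (p94,26)}
  {p93, p94} × {27} = {(p93,27), (p94,27)}
  {p94} × {26, 27} = {(p94,26), (p94,27)}
  {p94} × {26, 28} = {(p94,26), (p94,28)}
  {p93} × {26, 27, 28} = {(p93,26), (p93,27), (p93,28)}
  {p94} × {26, 27, 28} = {(p94,26), (p94,27), (p94,28)}
  {p93, p94} × {26, 27} = {(p93,26), (p93,27), (p94,26), (p94,27)}
  {p93, p94} × {26, 28} = {(p93,26), (p93,28), (p94,26), (p94,28)}
  {p93, p94} × {26, 27, 28} = {(p93,26), (p93,27), (p93,28), (p94,26), (p94,27), (p94,28)}
These 16 distinct sets form the basis B.
Close under arbitrary unions to get τ_{X×Y}; counting gives |τ_{X×Y}| = 36.


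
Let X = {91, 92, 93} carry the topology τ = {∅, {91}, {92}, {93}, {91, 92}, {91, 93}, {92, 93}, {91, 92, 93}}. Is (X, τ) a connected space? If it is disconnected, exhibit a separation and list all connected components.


(X, τ) is disconnected; components = [{91}, {92}, {93}].

Find clopen sets (U ∈ τ with X ∖ U ∈ τ):
  U = ∅, X ∖ U = {91, 92, 93} — both open, so U is clopen.
  U = {91}, X ∖ U = {92, 93} — both open, so U is clopen.
  U = {92}, X ∖ U = {91, 93} — both open, so U is clopen.
  U = {93}, X ∖ U = {91, 92} — both open, so U is clopen.
  U = {91, 92}, X ∖ U = {93} — both open, so U is clopen.
  U = {91, 93}, X ∖ U = {92} — both open, so U is clopen.
  U = {92, 93}, X ∖ U = {91} — both open, so U is clopen.
  U = {91, 92, 93}, X ∖ U = ∅ — both open, so U is clopen.
Nontrivial clopen(s) exist: e.g. {91}. So (X, τ) is disconnected.
Compute connected components by grouping points that agree on all clopens:
  component: {91}
  component: {92}
  component: {93}


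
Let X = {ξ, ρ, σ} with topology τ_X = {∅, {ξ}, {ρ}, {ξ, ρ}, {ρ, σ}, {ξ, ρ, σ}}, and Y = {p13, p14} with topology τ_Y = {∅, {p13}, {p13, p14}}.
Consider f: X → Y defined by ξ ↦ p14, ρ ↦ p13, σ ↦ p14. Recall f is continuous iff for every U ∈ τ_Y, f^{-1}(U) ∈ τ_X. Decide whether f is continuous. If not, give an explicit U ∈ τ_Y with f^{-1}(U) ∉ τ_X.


f IS continuous.

Compute f^{-1}(U) for each U ∈ τ_Y:
  U = ∅: f^{-1}(U) = ∅ ∈ τ_X ✓.
  U = {p13}: f^{-1}(U) = {ρ} ∈ τ_X ✓.
  U = {p13, p14}: f^{-1}(U) = {ξ, ρ, σ} ∈ τ_X ✓.
Every preimage lies in τ_X, so f IS continuous.


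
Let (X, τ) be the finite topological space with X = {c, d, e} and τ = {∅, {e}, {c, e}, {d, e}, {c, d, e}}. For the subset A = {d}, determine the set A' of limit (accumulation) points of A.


A' = ∅

For each x ∈ X, list the open sets U ∈ τ with x ∈ U, then check whether U ∩ (A ∖ {x}) ≠ ∅ for every such U.
  x = c: open {c, e} ∋ x has {c, e} ∩ (A ∖ {c}) = ∅, so x is NOT a limit point.
  x = d: open {d, e} ∋ x has {d, e} ∩ (A ∖ {d}) = ∅, so x is NOT a limit point.
  x = e: open {e} ∋ x has {e} ∩ (A ∖ {e}) = ∅, so x is NOT a limit point.
Collecting: A' = ∅.


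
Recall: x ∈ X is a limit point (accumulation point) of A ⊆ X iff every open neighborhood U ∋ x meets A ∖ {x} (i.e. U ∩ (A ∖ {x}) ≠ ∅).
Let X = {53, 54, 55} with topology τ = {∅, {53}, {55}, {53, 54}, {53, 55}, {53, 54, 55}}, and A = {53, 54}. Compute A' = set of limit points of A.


A' = {54}

For each x ∈ X, list the open sets U ∈ τ with x ∈ U, then check whether U ∩ (A ∖ {x}) ≠ ∅ for every such U.
  x = 53: open {53} ∋ x has {53} ∩ (A ∖ {53}) = ∅, so x is NOT a limit point.
  x = 54: opens ∋ x are {53, 54}, {53, 54, 55}; each meets A ∖ {54}, so x IS a limit point.
  x = 55: open {55} ∋ x has {55} ∩ (A ∖ {55}) = ∅, so x is NOT a limit point.
Collecting: A' = {54}.


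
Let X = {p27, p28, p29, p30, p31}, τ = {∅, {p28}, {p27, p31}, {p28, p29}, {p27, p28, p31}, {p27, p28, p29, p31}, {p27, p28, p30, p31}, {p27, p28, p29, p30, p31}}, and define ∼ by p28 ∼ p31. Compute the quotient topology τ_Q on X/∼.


X/∼ = {[p27], [p28=p31], [p29], [p30]}; |τ_Q| = 5.

Equivalence classes: [p27], [p28=p31], [p29], [p30].
Quotient map π: X → X/∼ sends p27 ↦ [p27], p28 ↦ [p28=p31], p29 ↦ [p29], p30 ↦ [p30], p31 ↦ [p28=p31].
For each subset V ⊆ X/∼, compute π^{-1}(V) ⊆ X and check whether π^{-1}(V) ∈ τ. V is open in τ_Q iff π^{-1}(V) ∈ τ.
  V = {}: π^{-1}(V) = ∅ ∈ τ ✓.
  V = {[p27]}: π^{-1}(V) = {p27} ∉ τ ✗.
  V = {[p28=p31]}: π^{-1}(V) = {p28, p31} ∉ τ ✗.
  V = {[p27], [p28=p31]}: π^{-1}(V) = {p27, p28, p31} ∈ τ ✓.
  V = {[p29]}: π^{-1}(V) = {p29} ∉ τ ✗.
  V = {[p27], [p29]}: π^{-1}(V) = {p27, p29} ∉ τ ✗.
  V = {[p28=p31], [p29]}: π^{-1}(V) = {p28, p29, p31} ∉ τ ✗.
  V = {[p27], [p28=p31], [p29]}: π^{-1}(V) = {p27, p28, p29, p31} ∈ τ ✓.
  V = {[p30]}: π^{-1}(V) = {p30} ∉ τ ✗.
  V = {[p27], [p30]}: π^{-1}(V) = {p27, p30} ∉ τ ✗.
  V = {[p28=p31], [p30]}: π^{-1}(V) = {p28, p30, p31} ∉ τ ✗.
  V = {[p27], [p28=p31], [p30]}: π^{-1}(V) = {p27, p28, p30, p31} ∈ τ ✓.
  V = {[p29], [p30]}: π^{-1}(V) = {p29, p30} ∉ τ ✗.
  V = {[p27], [p29], [p30]}: π^{-1}(V) = {p27, p29, p30} ∉ τ ✗.
  V = {[p28=p31], [p29], [p30]}: π^{-1}(V) = {p28, p29, p30, p31} ∉ τ ✗.
  V = {[p27], [p28=p31], [p29], [p30]}: π^{-1}(V) = {p27, p28, p29, p30, p31} ∈ τ ✓.
Open sets in the quotient: τ_Q = {{}, {[p27], [p28=p31]}, {[p27], [p28=p31], [p29]}, {[p27], [p28=p31], [p30]}, {[p27], [p28=p31], [p29], [p30]}} (5 elements).


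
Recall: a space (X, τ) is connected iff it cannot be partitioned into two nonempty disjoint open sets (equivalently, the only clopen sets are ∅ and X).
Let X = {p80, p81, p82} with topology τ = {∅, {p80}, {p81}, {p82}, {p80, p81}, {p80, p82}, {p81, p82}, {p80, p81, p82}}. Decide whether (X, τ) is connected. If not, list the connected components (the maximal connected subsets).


(X, τ) is disconnected; components = [{p80}, {p81}, {p82}].

Find clopen sets (U ∈ τ with X ∖ U ∈ τ):
  U = ∅, X ∖ U = {p80, p81, p82} — both open, so U is clopen.
  U = {p80}, X ∖ U = {p81, p82} — both open, so U is clopen.
  U = {p81}, X ∖ U = {p80, p82} — both open, so U is clopen.
  U = {p82}, X ∖ U = {p80, p81} — both open, so U is clopen.
  U = {p80, p81}, X ∖ U = {p82} — both open, so U is clopen.
  U = {p80, p82}, X ∖ U = {p81} — both open, so U is clopen.
  U = {p81, p82}, X ∖ U = {p80} — both open, so U is clopen.
  U = {p80, p81, p82}, X ∖ U = ∅ — both open, so U is clopen.
Nontrivial clopen(s) exist: e.g. {p82}. So (X, τ) is disconnected.
Compute connected components by grouping points that agree on all clopens:
  component: {p80}
  component: {p81}
  component: {p82}


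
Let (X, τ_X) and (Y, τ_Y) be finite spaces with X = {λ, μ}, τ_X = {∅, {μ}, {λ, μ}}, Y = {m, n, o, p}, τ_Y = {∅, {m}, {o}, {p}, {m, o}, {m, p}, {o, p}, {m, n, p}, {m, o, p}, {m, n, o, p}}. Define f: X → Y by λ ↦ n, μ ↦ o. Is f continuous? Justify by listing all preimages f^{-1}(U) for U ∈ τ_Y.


f is NOT continuous.

Compute f^{-1}(U) for each U ∈ τ_Y:
  U = ∅: f^{-1}(U) = ∅ ∈ τ_X ✓.
  U = {m}: f^{-1}(U) = ∅ ∈ τ_X ✓.
  U = {o}: f^{-1}(U) = {μ} ∈ τ_X ✓.
  U = {p}: f^{-1}(U) = ∅ ∈ τ_X ✓.
  U = {m, o}: f^{-1}(U) = {μ} ∈ τ_X ✓.
  U = {m, p}: f^{-1}(U) = ∅ ∈ τ_X ✓.
  U = {o, p}: f^{-1}(U) = {μ} ∈ τ_X ✓.
  U = {m, n, p}: f^{-1}(U) = {λ} ∉ τ_X ✗.
  U = {m, o, p}: f^{-1}(U) = {μ} ∈ τ_X ✓.
  U = {m, n, o, p}: f^{-1}(U) = {λ, μ} ∈ τ_X ✓.
Found U = {m, n, p} with f^{-1}(U) = {λ} not in τ_X. Therefore f is NOT continuous.


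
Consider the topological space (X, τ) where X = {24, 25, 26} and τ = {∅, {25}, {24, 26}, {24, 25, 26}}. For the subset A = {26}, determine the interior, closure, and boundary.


int(A) = ∅, cl(A) = {24, 26}, ∂A = {24, 26}.

Closed sets in (X, τ) are complements of opens:
  closed(X, τ) = {∅, {25}, {24, 26}, {24, 25, 26}}.
int(A) = ⋃ {U ∈ τ : U ⊆ A}. Opens contained in A: ∅.
Taking the union of these: int(A) = ∅.
cl(A) = ⋂ {C closed : A ⊆ C}. Closed sets containing A: {24, 26}, {24, 25, 26}.
Intersecting these: cl(A) = {24, 26}.
∂A = cl(A) ∖ int(A) = {24, 26} ∖ ∅ = {24, 26}.


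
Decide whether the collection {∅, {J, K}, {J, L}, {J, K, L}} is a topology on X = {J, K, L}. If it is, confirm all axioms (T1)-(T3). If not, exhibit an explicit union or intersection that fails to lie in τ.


τ is NOT a topology on X.

Axiom (T1): ∅ ∈ τ? Yes; X ∈ τ? Yes.
Axiom (T2/T3): check pairwise unions and intersections of members of τ.
Counterexample for (T3): {J, K} ∩ {J, L} = {J} ∉ τ. Therefore τ is NOT a topology.


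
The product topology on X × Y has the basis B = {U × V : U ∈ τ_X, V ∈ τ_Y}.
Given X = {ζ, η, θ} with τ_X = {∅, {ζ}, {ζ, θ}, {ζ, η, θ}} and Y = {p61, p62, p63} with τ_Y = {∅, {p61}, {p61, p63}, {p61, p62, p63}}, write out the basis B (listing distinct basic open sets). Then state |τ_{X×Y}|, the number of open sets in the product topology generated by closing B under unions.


Basis B = {∅ × ∅, {ζ} × {p61}, {ζ} × {p61, p63}, {ζ, θ} × {p61}, {ζ} × {p61, p62, p63}, {ζ, η, θ} × {p61}, {ζ, θ} × {p61, p63}, {ζ, θ} × {p61, p62, p63}, {ζ, η, θ} × {p61, p63}, {ζ, η, θ} × {p61, p62, p63}}; |τ_{X×Y}| = 20.

Enumerate products U × V with U ∈ τ_X, V ∈ τ_Y (deduplicated):
  ∅ × ∅ = {} (∅)
  {ζ} × {p61} = {(ζ,p61)}
  {ζ} × {p61, p63} = {(ζ,p61), (ζ,p63)}
  {ζ, θ} × {p61} = {(ζ,p61), (θ,p61)}
  {ζ} × {p61, p62, p63} = {(ζ,p61), (ζ,p62), (ζ,p63)}
  {ζ, η, θ} × {p61} = {(ζ,p61), (η,p61), (θ,p61)}
  {ζ, θ} × {p61, p63} = {(ζ,p61), (ζ,p63), (θ,p61), (θ,p63)}
  {ζ, θ} × {p61, p62, p63} = {(ζ,p61), (ζ,p62), (ζ,p63), (θ,p61), (θ,p62), (θ,p63)}
  {ζ, η, θ} × {p61, p63} = {(ζ,p61), (ζ,p63), (η,p61), (η,p63), (θ,p61), (θ,p63)}
  {ζ, η, θ} × {p61, p62, p63} = {(ζ,p61), (ζ,p62), (ζ,p63), (η,p61), (η,p62), (η,p63), (θ,p61), (θ,p62), (θ,p63)}
These 10 distinct sets form the basis B.
Close under arbitrary unions to get τ_{X×Y}; counting gives |τ_{X×Y}| = 20.


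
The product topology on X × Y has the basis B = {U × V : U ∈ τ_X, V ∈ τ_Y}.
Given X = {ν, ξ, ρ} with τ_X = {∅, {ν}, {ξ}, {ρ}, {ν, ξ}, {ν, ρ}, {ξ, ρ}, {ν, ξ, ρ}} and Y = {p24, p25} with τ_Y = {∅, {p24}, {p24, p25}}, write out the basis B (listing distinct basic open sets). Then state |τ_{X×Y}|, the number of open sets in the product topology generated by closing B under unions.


Basis B = {∅ × ∅, {ν} × {p24}, {ξ} × {p24}, {ρ} × {p24}, {ν} × {p24, p25}, {ν, ξ} × {p24}, {ν, ρ} × {p24}, {ξ} × {p24, p25}, {ξ, ρ} × {p24}, {ρ} × {p24, p25}, {ν, ξ, ρ} × {p24}, {ν, ξ} × {p24, p25}, {ν, ρ} × {p24, p25}, {ξ, ρ} × {p24, p25}, {ν, ξ, ρ} × {p24, p25}}; |τ_{X×Y}| = 27.

Enumerate products U × V with U ∈ τ_X, V ∈ τ_Y (deduplicated):
  ∅ × ∅ = {} (∅)
  {ν} × {p24} = {(ν,p24)}
  {ξ} × {p24} = {(ξ,p24)}
  {ρ} × {p24} = {(ρ,p24)}
  {ν} × {p24, p25} = {(ν,p24), (ν,p25)}
  {ν, ξ} × {p24} = {(ν,p24), (ξ,p24)}
  {ν, ρ} × {p24} = {(ν,p24), (ρ,p24)}
  {ξ} × {p24, p25} = {(ξ,p24), (ξ,p25)}
  {ξ, ρ} × {p24} = {(ξ,p24), (ρ,p24)}
  {ρ} × {p24, p25} = {(ρ,p24), (ρ,p25)}
  {ν, ξ, ρ} × {p24} = {(ν,p24), (ξ,p24), (ρ,p24)}
  {ν, ξ} × {p24, p25} = {(ν,p24), (ν,p25), (ξ,p24), (ξ,p25)}
  {ν, ρ} × {p24, p25} = {(ν,p24), (ν,p25), (ρ,p24), (ρ,p25)}
  {ξ, ρ} × {p24, p25} = {(ξ,p24), (ξ,p25), (ρ,p24), (ρ,p25)}
  {ν, ξ, ρ} × {p24, p25} = {(ν,p24), (ν,p25), (ξ,p24), (ξ,p25), (ρ,p24), (ρ,p25)}
These 15 distinct sets form the basis B.
Close under arbitrary unions to get τ_{X×Y}; counting gives |τ_{X×Y}| = 27.


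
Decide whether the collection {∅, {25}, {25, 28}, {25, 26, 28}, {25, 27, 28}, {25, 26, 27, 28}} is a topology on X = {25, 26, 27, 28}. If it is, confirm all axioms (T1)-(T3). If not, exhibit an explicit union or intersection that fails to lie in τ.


τ IS a topology on X.

Axiom (T1): ∅ ∈ τ? Yes; X ∈ τ? Yes.
Axiom (T2/T3): check pairwise unions and intersections of members of τ.
All pairwise intersections and unions checked — each lies in τ. Therefore τ satisfies (T1), (T2), (T3): it IS a topology on X.


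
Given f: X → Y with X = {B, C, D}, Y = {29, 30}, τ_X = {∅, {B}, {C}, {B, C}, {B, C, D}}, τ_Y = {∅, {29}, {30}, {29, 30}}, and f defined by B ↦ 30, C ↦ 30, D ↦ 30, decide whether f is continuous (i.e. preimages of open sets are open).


f IS continuous.

Compute f^{-1}(U) for each U ∈ τ_Y:
  U = ∅: f^{-1}(U) = ∅ ∈ τ_X ✓.
  U = {29}: f^{-1}(U) = ∅ ∈ τ_X ✓.
  U = {30}: f^{-1}(U) = {B, C, D} ∈ τ_X ✓.
  U = {29, 30}: f^{-1}(U) = {B, C, D} ∈ τ_X ✓.
Every preimage lies in τ_X, so f IS continuous.


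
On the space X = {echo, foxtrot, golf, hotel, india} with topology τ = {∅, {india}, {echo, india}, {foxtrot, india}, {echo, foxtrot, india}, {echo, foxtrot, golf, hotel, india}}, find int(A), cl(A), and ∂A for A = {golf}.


int(A) = ∅, cl(A) = {golf, hotel}, ∂A = {golf, hotel}.

Closed sets in (X, τ) are complements of opens:
  closed(X, τ) = {∅, {golf, hotel}, {echo, golf, hotel}, {foxtrot, golf, hotel}, {echo, foxtrot, golf, hotel}, {echo, foxtrot, golf, hotel, india}}.
int(A) = ⋃ {U ∈ τ : U ⊆ A}. Opens contained in A: ∅.
Taking the union of these: int(A) = ∅.
cl(A) = ⋂ {C closed : A ⊆ C}. Closed sets containing A: {golf, hotel}, {echo, golf, hotel}, {foxtrot, golf, hotel}, {echo, foxtrot, golf, hotel}, {echo, foxtrot, golf, hotel, india}.
Intersecting these: cl(A) = {golf, hotel}.
∂A = cl(A) ∖ int(A) = {golf, hotel} ∖ ∅ = {golf, hotel}.


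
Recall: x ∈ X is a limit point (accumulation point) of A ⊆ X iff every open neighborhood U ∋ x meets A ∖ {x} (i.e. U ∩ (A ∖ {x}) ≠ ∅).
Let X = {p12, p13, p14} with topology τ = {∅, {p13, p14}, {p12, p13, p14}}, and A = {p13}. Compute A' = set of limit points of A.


A' = {p12, p14}

For each x ∈ X, list the open sets U ∈ τ with x ∈ U, then check whether U ∩ (A ∖ {x}) ≠ ∅ for every such U.
  x = p12: opens ∋ x are {p12, p13, p14}; each meets A ∖ {p12}, so x IS a limit point.
  x = p13: open {p13, p14} ∋ x has {p13, p14} ∩ (A ∖ {p13}) = ∅, so x is NOT a limit point.
  x = p14: opens ∋ x are {p13, p14}, {p12, p13, p14}; each meets A ∖ {p14}, so x IS a limit point.
Collecting: A' = {p12, p14}.


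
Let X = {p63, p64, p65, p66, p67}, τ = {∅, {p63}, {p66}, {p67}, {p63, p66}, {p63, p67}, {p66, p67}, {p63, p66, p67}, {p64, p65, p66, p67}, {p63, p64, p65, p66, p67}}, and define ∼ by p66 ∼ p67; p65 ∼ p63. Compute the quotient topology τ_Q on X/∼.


X/∼ = {[p63=p65], [p64], [p66=p67]}; |τ_Q| = 3.

Equivalence classes: [p63=p65], [p64], [p66=p67].
Quotient map π: X → X/∼ sends p63 ↦ [p63=p65], p64 ↦ [p64], p65 ↦ [p63=p65], p66 ↦ [p66=p67], p67 ↦ [p66=p67].
For each subset V ⊆ X/∼, compute π^{-1}(V) ⊆ X and check whether π^{-1}(V) ∈ τ. V is open in τ_Q iff π^{-1}(V) ∈ τ.
  V = {}: π^{-1}(V) = ∅ ∈ τ ✓.
  V = {[p63=p65]}: π^{-1}(V) = {p63, p65} ∉ τ ✗.
  V = {[p64]}: π^{-1}(V) = {p64} ∉ τ ✗.
  V = {[p63=p65], [p64]}: π^{-1}(V) = {p63, p64, p65} ∉ τ ✗.
  V = {[p66=p67]}: π^{-1}(V) = {p66, p67} ∈ τ ✓.
  V = {[p63=p65], [p66=p67]}: π^{-1}(V) = {p63, p65, p66, p67} ∉ τ ✗.
  V = {[p64], [p66=p67]}: π^{-1}(V) = {p64, p66, p67} ∉ τ ✗.
  V = {[p63=p65], [p64], [p66=p67]}: π^{-1}(V) = {p63, p64, p65, p66, p67} ∈ τ ✓.
Open sets in the quotient: τ_Q = {{}, {[p66=p67]}, {[p63=p65], [p64], [p66=p67]}} (3 elements).


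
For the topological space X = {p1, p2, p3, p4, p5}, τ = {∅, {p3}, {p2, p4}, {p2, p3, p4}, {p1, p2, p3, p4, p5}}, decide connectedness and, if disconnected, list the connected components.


(X, τ) is connected.

Find clopen sets (U ∈ τ with X ∖ U ∈ τ):
  U = ∅, X ∖ U = {p1, p2, p3, p4, p5} — both open, so U is clopen.
  U = {p1, p2, p3, p4, p5}, X ∖ U = ∅ — both open, so U is clopen.
Only trivial clopens (∅ and X) exist, so (X, τ) is connected.
Compute connected components by grouping points that agree on all clopens:
  component: {p1, p2, p3, p4, p5}


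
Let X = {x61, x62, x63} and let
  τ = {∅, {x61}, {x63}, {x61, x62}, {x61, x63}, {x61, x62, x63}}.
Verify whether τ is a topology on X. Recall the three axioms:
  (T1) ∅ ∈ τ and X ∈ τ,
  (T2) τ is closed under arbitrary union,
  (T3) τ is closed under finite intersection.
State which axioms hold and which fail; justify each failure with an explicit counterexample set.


τ IS a topology on X.

Axiom (T1): ∅ ∈ τ? Yes; X ∈ τ? Yes.
Axiom (T2/T3): check pairwise unions and intersections of members of τ.
All pairwise intersections and unions checked — each lies in τ. Therefore τ satisfies (T1), (T2), (T3): it IS a topology on X.


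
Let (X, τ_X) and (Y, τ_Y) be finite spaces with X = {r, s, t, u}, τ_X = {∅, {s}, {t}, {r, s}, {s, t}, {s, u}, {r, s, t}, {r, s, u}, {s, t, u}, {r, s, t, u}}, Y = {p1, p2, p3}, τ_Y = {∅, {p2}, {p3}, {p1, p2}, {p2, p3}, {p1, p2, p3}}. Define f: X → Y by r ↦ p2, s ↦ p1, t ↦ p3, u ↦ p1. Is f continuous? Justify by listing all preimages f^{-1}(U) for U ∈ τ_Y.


f is NOT continuous.

Compute f^{-1}(U) for each U ∈ τ_Y:
  U = ∅: f^{-1}(U) = ∅ ∈ τ_X ✓.
  U = {p2}: f^{-1}(U) = {r} ∉ τ_X ✗.
  U = {p3}: f^{-1}(U) = {t} ∈ τ_X ✓.
  U = {p1, p2}: f^{-1}(U) = {r, s, u} ∈ τ_X ✓.
  U = {p2, p3}: f^{-1}(U) = {r, t} ∉ τ_X ✗.
  U = {p1, p2, p3}: f^{-1}(U) = {r, s, t, u} ∈ τ_X ✓.
Found U = {p2} with f^{-1}(U) = {r} not in τ_X. Therefore f is NOT continuous.


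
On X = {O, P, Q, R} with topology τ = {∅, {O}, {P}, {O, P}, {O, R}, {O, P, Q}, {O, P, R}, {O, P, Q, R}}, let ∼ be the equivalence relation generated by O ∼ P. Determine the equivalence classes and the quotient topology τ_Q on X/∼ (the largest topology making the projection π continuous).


X/∼ = {[O=P], [Q], [R]}; |τ_Q| = 5.

Equivalence classes: [O=P], [Q], [R].
Quotient map π: X → X/∼ sends O ↦ [O=P], P ↦ [O=P], Q ↦ [Q], R ↦ [R].
For each subset V ⊆ X/∼, compute π^{-1}(V) ⊆ X and check whether π^{-1}(V) ∈ τ. V is open in τ_Q iff π^{-1}(V) ∈ τ.
  V = {}: π^{-1}(V) = ∅ ∈ τ ✓.
  V = {[O=P]}: π^{-1}(V) = {O, P} ∈ τ ✓.
  V = {[Q]}: π^{-1}(V) = {Q} ∉ τ ✗.
  V = {[O=P], [Q]}: π^{-1}(V) = {O, P, Q} ∈ τ ✓.
  V = {[R]}: π^{-1}(V) = {R} ∉ τ ✗.
  V = {[O=P], [R]}: π^{-1}(V) = {O, P, R} ∈ τ ✓.
  V = {[Q], [R]}: π^{-1}(V) = {Q, R} ∉ τ ✗.
  V = {[O=P], [Q], [R]}: π^{-1}(V) = {O, P, Q, R} ∈ τ ✓.
Open sets in the quotient: τ_Q = {{}, {[O=P]}, {[O=P], [Q]}, {[O=P], [R]}, {[O=P], [Q], [R]}} (5 elements).


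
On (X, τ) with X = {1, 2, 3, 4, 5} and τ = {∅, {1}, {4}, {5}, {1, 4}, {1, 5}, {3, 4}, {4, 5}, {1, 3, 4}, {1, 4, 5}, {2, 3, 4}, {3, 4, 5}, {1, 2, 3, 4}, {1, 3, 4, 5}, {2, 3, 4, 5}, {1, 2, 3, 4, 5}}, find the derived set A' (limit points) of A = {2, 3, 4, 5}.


A' = {2, 3}

For each x ∈ X, list the open sets U ∈ τ with x ∈ U, then check whether U ∩ (A ∖ {x}) ≠ ∅ for every such U.
  x = 1: open {1} ∋ x has {1} ∩ (A ∖ {1}) = ∅, so x is NOT a limit point.
  x = 2: opens ∋ x are {2, 3, 4}, {1, 2, 3, 4}, {2, 3, 4, 5}, {1, 2, 3, 4, 5}; each meets A ∖ {2}, so x IS a limit point.
  x = 3: opens ∋ x are {3, 4}, {1, 3, 4}, {2, 3, 4}, {3, 4, 5}, {1, 2, 3, 4}, {1, 3, 4, 5}, {2, 3, 4, 5}, {1, 2, 3, 4, 5}; each meets A ∖ {3}, so x IS a limit point.
  x = 4: open {4} ∋ x has {4} ∩ (A ∖ {4}) = ∅, so x is NOT a limit point.
  x = 5: open {5} ∋ x has {5} ∩ (A ∖ {5}) = ∅, so x is NOT a limit point.
Collecting: A' = {2, 3}.


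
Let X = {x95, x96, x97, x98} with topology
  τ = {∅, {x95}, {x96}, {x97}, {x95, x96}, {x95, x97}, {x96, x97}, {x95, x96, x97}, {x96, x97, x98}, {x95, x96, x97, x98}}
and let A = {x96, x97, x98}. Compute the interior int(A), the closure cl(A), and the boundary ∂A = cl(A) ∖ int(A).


int(A) = {x96, x97, x98}, cl(A) = {x96, x97, x98}, ∂A = ∅.

Closed sets in (X, τ) are complements of opens:
  closed(X, τ) = {∅, {x95}, {x98}, {x95, x98}, {x96, x98}, {x97, x98}, {x95, x96, x98}, {x95, x97, x98}, {x96, x97, x98}, {x95, x96, x97, x98}}.
int(A) = ⋃ {U ∈ τ : U ⊆ A}. Opens contained in A: ∅, {x96}, {x97}, {x96, x97}, {x96, x97, x98}.
Taking the union of these: int(A) = {x96, x97, x98}.
cl(A) = ⋂ {C closed : A ⊆ C}. Closed sets containing A: {x96, x97, x98}, {x95, x96, x97, x98}.
Intersecting these: cl(A) = {x96, x97, x98}.
∂A = cl(A) ∖ int(A) = {x96, x97, x98} ∖ {x96, x97, x98} = ∅.


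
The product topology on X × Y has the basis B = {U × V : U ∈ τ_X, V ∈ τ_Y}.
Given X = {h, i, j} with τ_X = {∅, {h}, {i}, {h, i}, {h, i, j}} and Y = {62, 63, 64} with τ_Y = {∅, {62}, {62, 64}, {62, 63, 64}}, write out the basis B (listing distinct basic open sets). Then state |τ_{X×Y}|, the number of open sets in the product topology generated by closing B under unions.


Basis B = {∅ × ∅, {h} × {62}, {i} × {62}, {h} × {62, 64}, {h, i} × {62}, {i} × {62, 64}, {h} × {62, 63, 64}, {h, i, j} × {62}, {i} × {62, 63, 64}, {h, i} × {62, 64}, {h, i} × {62, 63, 64}, {h, i, j} × {62, 64}, {h, i, j} × {62, 63, 64}}; |τ_{X×Y}| = 30.

Enumerate products U × V with U ∈ τ_X, V ∈ τ_Y (deduplicated):
  ∅ × ∅ = {} (∅)
  {h} × {62} = {(h,62)}
  {i} × {62} = {(i,62)}
  {h} × {62, 64} = {(h,62), (h,64)}
  {h, i} × {62} = {(h,62), (i,62)}
  {i} × {62, 64} = {(i,62), (i,64)}
  {h} × {62, 63, 64} = {(h,62), (h,63), (h,64)}
  {h, i, j} × {62} = {(h,62), (i,62), (j,62)}
  {i} × {62, 63, 64} = {(i,62), (i,63), (i,64)}
  {h, i} × {62, 64} = {(h,62), (h,64), (i,62), (i,64)}
  {h, i} × {62, 63, 64} = {(h,62), (h,63), (h,64), (i,62), (i,63), (i,64)}
  {h, i, j} × {62, 64} = {(h,62), (h,64), (i,62), (i,64), (j,62), (j,64)}
  {h, i, j} × {62, 63, 64} = {(h,62), (h,63), (h,64), (i,62), (i,63), (i,64), (j,62), (j,63), (j,64)}
These 13 distinct sets form the basis B.
Close under arbitrary unions to get τ_{X×Y}; counting gives |τ_{X×Y}| = 30.


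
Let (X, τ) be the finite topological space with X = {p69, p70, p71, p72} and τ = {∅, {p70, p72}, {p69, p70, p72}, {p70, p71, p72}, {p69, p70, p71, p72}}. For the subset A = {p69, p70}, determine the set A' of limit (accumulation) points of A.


A' = {p69, p71, p72}

For each x ∈ X, list the open sets U ∈ τ with x ∈ U, then check whether U ∩ (A ∖ {x}) ≠ ∅ for every such U.
  x = p69: opens ∋ x are {p69, p70, p72}, {p69, p70, p71, p72}; each meets A ∖ {p69}, so x IS a limit point.
  x = p70: open {p70, p72} ∋ x has {p70, p72} ∩ (A ∖ {p70}) = ∅, so x is NOT a limit point.
  x = p71: opens ∋ x are {p70, p71, p72}, {p69, p70, p71, p72}; each meets A ∖ {p71}, so x IS a limit point.
  x = p72: opens ∋ x are {p70, p72}, {p69, p70, p72}, {p70, p71, p72}, {p69, p70, p71, p72}; each meets A ∖ {p72}, so x IS a limit point.
Collecting: A' = {p69, p71, p72}.


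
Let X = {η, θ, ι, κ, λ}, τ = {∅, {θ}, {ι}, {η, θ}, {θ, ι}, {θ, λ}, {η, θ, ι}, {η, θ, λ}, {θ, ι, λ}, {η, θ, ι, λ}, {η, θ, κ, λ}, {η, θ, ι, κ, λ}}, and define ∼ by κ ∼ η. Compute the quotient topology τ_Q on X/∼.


X/∼ = {[η=κ], [θ], [ι], [λ]}; |τ_Q| = 8.

Equivalence classes: [η=κ], [θ], [ι], [λ].
Quotient map π: X → X/∼ sends η ↦ [η=κ], θ ↦ [θ], ι ↦ [ι], κ ↦ [η=κ], λ ↦ [λ].
For each subset V ⊆ X/∼, compute π^{-1}(V) ⊆ X and check whether π^{-1}(V) ∈ τ. V is open in τ_Q iff π^{-1}(V) ∈ τ.
  V = {}: π^{-1}(V) = ∅ ∈ τ ✓.
  V = {[η=κ]}: π^{-1}(V) = {η, κ} ∉ τ ✗.
  V = {[θ]}: π^{-1}(V) = {θ} ∈ τ ✓.
  V = {[η=κ], [θ]}: π^{-1}(V) = {η, θ, κ} ∉ τ ✗.
  V = {[ι]}: π^{-1}(V) = {ι} ∈ τ ✓.
  V = {[η=κ], [ι]}: π^{-1}(V) = {η, ι, κ} ∉ τ ✗.
  V = {[θ], [ι]}: π^{-1}(V) = {θ, ι} ∈ τ ✓.
  V = {[η=κ], [θ], [ι]}: π^{-1}(V) = {η, θ, ι, κ} ∉ τ ✗.
  V = {[λ]}: π^{-1}(V) = {λ} ∉ τ ✗.
  V = {[η=κ], [λ]}: π^{-1}(V) = {η, κ, λ} ∉ τ ✗.
  V = {[θ], [λ]}: π^{-1}(V) = {θ, λ} ∈ τ ✓.
  V = {[η=κ], [θ], [λ]}: π^{-1}(V) = {η, θ, κ, λ} ∈ τ ✓.
  V = {[ι], [λ]}: π^{-1}(V) = {ι, λ} ∉ τ ✗.
  V = {[η=κ], [ι], [λ]}: π^{-1}(V) = {η, ι, κ, λ} ∉ τ ✗.
  V = {[θ], [ι], [λ]}: π^{-1}(V) = {θ, ι, λ} ∈ τ ✓.
  V = {[η=κ], [θ], [ι], [λ]}: π^{-1}(V) = {η, θ, ι, κ, λ} ∈ τ ✓.
Open sets in the quotient: τ_Q = {{}, {[θ]}, {[ι]}, {[θ], [ι]}, {[θ], [λ]}, {[η=κ], [θ], [λ]}, {[θ], [ι], [λ]}, {[η=κ], [θ], [ι], [λ]}} (8 elements).


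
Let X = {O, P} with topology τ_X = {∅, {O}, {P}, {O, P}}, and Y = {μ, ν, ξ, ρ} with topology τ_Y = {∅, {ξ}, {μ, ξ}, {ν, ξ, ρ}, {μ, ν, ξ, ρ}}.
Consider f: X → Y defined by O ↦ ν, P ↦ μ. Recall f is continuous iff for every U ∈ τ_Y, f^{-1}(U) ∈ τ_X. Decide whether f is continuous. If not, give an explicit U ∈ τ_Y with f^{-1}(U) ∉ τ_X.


f IS continuous.

Compute f^{-1}(U) for each U ∈ τ_Y:
  U = ∅: f^{-1}(U) = ∅ ∈ τ_X ✓.
  U = {ξ}: f^{-1}(U) = ∅ ∈ τ_X ✓.
  U = {μ, ξ}: f^{-1}(U) = {P} ∈ τ_X ✓.
  U = {ν, ξ, ρ}: f^{-1}(U) = {O} ∈ τ_X ✓.
  U = {μ, ν, ξ, ρ}: f^{-1}(U) = {O, P} ∈ τ_X ✓.
Every preimage lies in τ_X, so f IS continuous.


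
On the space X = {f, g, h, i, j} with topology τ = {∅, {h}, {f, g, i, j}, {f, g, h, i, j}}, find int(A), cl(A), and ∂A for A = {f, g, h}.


int(A) = {h}, cl(A) = {f, g, h, i, j}, ∂A = {f, g, i, j}.

Closed sets in (X, τ) are complements of opens:
  closed(X, τ) = {∅, {h}, {f, g, i, j}, {f, g, h, i, j}}.
int(A) = ⋃ {U ∈ τ : U ⊆ A}. Opens contained in A: ∅, {h}.
Taking the union of these: int(A) = {h}.
cl(A) = ⋂ {C closed : A ⊆ C}. Closed sets containing A: {f, g, h, i, j}.
Intersecting these: cl(A) = {f, g, h, i, j}.
∂A = cl(A) ∖ int(A) = {f, g, h, i, j} ∖ {h} = {f, g, i, j}.


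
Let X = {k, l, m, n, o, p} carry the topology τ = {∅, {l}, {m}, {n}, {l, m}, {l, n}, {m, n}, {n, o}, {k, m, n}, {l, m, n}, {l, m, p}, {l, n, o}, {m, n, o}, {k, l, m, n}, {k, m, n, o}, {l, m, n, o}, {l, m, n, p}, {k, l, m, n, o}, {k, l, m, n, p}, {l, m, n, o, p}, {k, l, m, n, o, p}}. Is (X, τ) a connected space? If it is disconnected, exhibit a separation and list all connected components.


(X, τ) is connected.

Find clopen sets (U ∈ τ with X ∖ U ∈ τ):
  U = ∅, X ∖ U = {k, l, m, n, o, p} — both open, so U is clopen.
  U = {k, l, m, n, o, p}, X ∖ U = ∅ — both open, so U is clopen.
Only trivial clopens (∅ and X) exist, so (X, τ) is connected.
Compute connected components by grouping points that agree on all clopens:
  component: {k, l, m, n, o, p}


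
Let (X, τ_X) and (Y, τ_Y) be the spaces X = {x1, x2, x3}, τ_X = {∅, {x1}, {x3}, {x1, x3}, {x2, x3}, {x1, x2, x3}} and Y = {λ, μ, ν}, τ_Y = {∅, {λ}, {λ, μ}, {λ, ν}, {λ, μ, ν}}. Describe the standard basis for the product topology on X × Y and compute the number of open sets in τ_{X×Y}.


Basis B = {∅ × ∅, {x1} × {λ}, {x3} × {λ}, {x1} × {λ, μ}, {x1} × {λ, ν}, {x1, x3} × {λ}, {x2, x3} × {λ}, {x3} × {λ, μ}, {x3} × {λ, ν}, {x1} × {λ, μ, ν}, {x1, x2, x3} × {λ}, {x3} × {λ, μ, ν}, {x1, x3} × {λ, μ}, {x1, x3} × {λ, ν}, {x2, x3} × {λ, μ}, {x2, x3} × {λ, ν}, {x1, x3} × {λ, μ, ν}, {x1, x2, x3} × {λ, μ}, {x1, x2, x3} × {λ, ν}, {x2, x3} × {λ, μ, ν}, {x1, x2, x3} × {λ, μ, ν}}; |τ_{X×Y}| = 70.

Enumerate products U × V with U ∈ τ_X, V ∈ τ_Y (deduplicated):
  ∅ × ∅ = {} (∅)
  {x1} × {λ} = {(x1,λ)}
  {x3} × {λ} = {(x3,λ)}
  {x1} × {λ, μ} = {(x1,λ), (x1,μ)}
  {x1} × {λ, ν} = {(x1,λ), (x1,ν)}
  {x1, x3} × {λ} = {(x1,λ), (x3,λ)}
  {x2, x3} × {λ} = {(x2,λ), (x3,λ)}
  {x3} × {λ, μ} = {(x3,λ), (x3,μ)}
  {x3} × {λ, ν} = {(x3,λ), (x3,ν)}
  {x1} × {λ, μ, ν} = {(x1,λ), (x1,μ), (x1,ν)}
  {x1, x2, x3} × {λ} = {(x1,λ), (x2,λ), (x3,λ)}
  {x3} × {λ, μ, ν} = {(x3,λ), (x3,μ), (x3,ν)}
  {x1, x3} × {λ, μ} = {(x1,λ), (x1,μ), (x3,λ), (x3,μ)}
  {x1, x3} × {λ, ν} = {(x1,λ), (x1,ν), (x3,λ), (x3,ν)}
  {x2, x3} × {λ, μ} = {(x2,λ), (x2,μ), (x3,λ), (x3,μ)}
  {x2, x3} × {λ, ν} = {(x2,λ), (x2,ν), (x3,λ), (x3,ν)}
  {x1, x3} × {λ, μ, ν} = {(x1,λ), (x1,μ), (x1,ν), (x3,λ), (x3,μ), (x3,ν)}
  {x1, x2, x3} × {λ, μ} = {(x1,λ), (x1,μ), (x2,λ), (x2,μ), (x3,λ), (x3,μ)}
  {x1, x2, x3} × {λ, ν} = {(x1,λ), (x1,ν), (x2,λ), (x2,ν), (x3,λ), (x3,ν)}
  {x2, x3} × {λ, μ, ν} = {(x2,λ), (x2,μ), (x2,ν), (x3,λ), (x3,μ), (x3,ν)}
  {x1, x2, x3} × {λ, μ, ν} = {(x1,λ), (x1,μ), (x1,ν), (x2,λ), (x2,μ), (x2,ν), (x3,λ), (x3,μ), (x3,ν)}
These 21 distinct sets form the basis B.
Close under arbitrary unions to get τ_{X×Y}; counting gives |τ_{X×Y}| = 70.


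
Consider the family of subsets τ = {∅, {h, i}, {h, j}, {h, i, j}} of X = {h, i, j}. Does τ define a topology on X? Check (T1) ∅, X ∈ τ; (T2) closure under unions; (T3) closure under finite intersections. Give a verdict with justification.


τ is NOT a topology on X.

Axiom (T1): ∅ ∈ τ? Yes; X ∈ τ? Yes.
Axiom (T2/T3): check pairwise unions and intersections of members of τ.
Counterexample for (T3): {h, i} ∩ {h, j} = {h} ∉ τ. Therefore τ is NOT a topology.
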